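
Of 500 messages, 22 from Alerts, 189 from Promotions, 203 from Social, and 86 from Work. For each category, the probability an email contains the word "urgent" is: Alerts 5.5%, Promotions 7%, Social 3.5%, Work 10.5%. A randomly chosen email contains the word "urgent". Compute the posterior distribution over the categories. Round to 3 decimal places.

Alerts 0.040, Promotions 0.433, Social 0.232, Work 0.295

Compute prior × likelihood for every hypothesis:
  Alerts: 0.044 × 0.055 = 0.00242
  Promotions: 0.378 × 0.07 = 0.02646
  Social: 0.406 × 0.035 = 0.01421
  Work: 0.172 × 0.105 = 0.01806
Total = 0.06115.
P(Alerts | urgent-flag) = 0.00242/0.06115 ≈ 0.040
P(Promotions | urgent-flag) = 0.02646/0.06115 ≈ 0.433
P(Social | urgent-flag) = 0.01421/0.06115 ≈ 0.232
P(Work | urgent-flag) = 0.01806/0.06115 ≈ 0.295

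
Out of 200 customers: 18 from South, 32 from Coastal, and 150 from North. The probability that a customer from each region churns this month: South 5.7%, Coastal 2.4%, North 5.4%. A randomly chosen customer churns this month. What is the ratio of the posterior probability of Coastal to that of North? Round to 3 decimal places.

0.095

Prior × likelihood for each hypothesis:
  South: 0.09 × 0.057 = 0.00513
  Coastal: 0.16 × 0.024 = 0.00384
  North: 0.75 × 0.054 = 0.0405
Normalizing constant = 0.04947.
The ratio is 0.00384 / 0.0405 (the normalizer cancels) = 0.095.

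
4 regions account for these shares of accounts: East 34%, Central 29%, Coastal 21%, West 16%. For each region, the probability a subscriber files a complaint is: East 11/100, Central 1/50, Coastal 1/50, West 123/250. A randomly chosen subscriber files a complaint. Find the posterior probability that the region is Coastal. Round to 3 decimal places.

0.033

By Bayes' rule, posterior ∝ prior × likelihood:
  East: 0.34 × 0.11 = 0.0374
  Central: 0.29 × 0.02 = 0.0058
  Coastal: 0.21 × 0.02 = 0.0042
  West: 0.16 × 0.492 = 0.07872
Normalizing constant = 0.12612.
P(Coastal | evidence) = 0.0042 / 0.12612 ≈ 0.033.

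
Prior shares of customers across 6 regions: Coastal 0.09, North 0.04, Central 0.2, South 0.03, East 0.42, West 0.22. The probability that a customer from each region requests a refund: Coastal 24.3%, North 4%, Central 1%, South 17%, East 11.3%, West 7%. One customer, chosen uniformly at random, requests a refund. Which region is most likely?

East

Unnormalized posteriors (prior × likelihood):
  Coastal: 0.09 × 0.243 = 0.02187
  North: 0.04 × 0.04 = 0.0016
  Central: 0.2 × 0.01 = 0.002
  South: 0.03 × 0.17 = 0.0051
  East: 0.42 × 0.113 = 0.04746
  West: 0.22 × 0.07 = 0.0154
Sum = 0.09343.
Largest term belongs to East, so East is most probable.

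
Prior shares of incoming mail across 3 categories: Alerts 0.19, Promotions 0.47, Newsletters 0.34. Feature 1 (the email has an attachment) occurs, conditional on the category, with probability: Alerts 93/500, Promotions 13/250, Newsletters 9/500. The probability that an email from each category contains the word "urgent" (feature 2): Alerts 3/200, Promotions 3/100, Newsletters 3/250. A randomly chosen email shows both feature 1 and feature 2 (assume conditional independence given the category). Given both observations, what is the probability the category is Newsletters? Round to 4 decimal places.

Prior × likelihood for each hypothesis:
  Alerts: 0.19 × 0.186 × 0.015 = 0.0005301
  Promotions: 0.47 × 0.052 × 0.03 = 0.0007332
  Newsletters: 0.34 × 0.018 × 0.012 = 0.00007344
Normalizing constant = 0.00133674.
P(Newsletters | evidence) = 0.00007344 / 0.00133674 ≈ 0.0549.

0.0549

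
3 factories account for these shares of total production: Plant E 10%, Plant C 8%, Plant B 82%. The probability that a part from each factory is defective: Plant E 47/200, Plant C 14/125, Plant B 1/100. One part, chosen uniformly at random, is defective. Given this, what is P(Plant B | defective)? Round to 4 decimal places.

0.2017

Compute prior × likelihood for every hypothesis:
  Plant E: 0.1 × 0.235 = 0.0235
  Plant C: 0.08 × 0.112 = 0.00896
  Plant B: 0.82 × 0.01 = 0.0082
Sum = 0.04066.
P(Plant B | evidence) = 0.0082 / 0.04066 ≈ 0.2017.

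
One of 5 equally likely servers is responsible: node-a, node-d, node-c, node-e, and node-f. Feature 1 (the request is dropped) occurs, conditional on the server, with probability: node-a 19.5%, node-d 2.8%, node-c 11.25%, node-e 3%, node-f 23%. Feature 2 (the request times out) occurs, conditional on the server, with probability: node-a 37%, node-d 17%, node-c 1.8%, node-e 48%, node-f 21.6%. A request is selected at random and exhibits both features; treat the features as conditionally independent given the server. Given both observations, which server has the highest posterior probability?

node-a

With a uniform prior (1/5 each), posterior ∝ likelihood:
  node-a: 0.195 × 0.37 = 0.07215
  node-d: 0.028 × 0.17 = 0.00476
  node-c: 0.1125 × 0.018 = 0.002025
  node-e: 0.03 × 0.48 = 0.0144
  node-f: 0.23 × 0.216 = 0.04968
Normalizing constant = 0.143015.
Largest term belongs to node-a, so node-a is most probable.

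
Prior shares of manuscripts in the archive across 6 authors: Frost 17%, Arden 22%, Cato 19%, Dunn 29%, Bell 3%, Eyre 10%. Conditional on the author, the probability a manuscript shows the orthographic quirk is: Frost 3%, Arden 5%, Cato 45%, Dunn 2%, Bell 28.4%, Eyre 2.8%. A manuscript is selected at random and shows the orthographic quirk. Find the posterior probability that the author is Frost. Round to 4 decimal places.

0.0430

Unnormalized posteriors (prior × likelihood):
  Frost: 0.17 × 0.03 = 0.0051
  Arden: 0.22 × 0.05 = 0.011
  Cato: 0.19 × 0.45 = 0.0855
  Dunn: 0.29 × 0.02 = 0.0058
  Bell: 0.03 × 0.284 = 0.00852
  Eyre: 0.1 × 0.028 = 0.0028
Total = 0.11872.
P(Frost | evidence) = 0.0051 / 0.11872 ≈ 0.0430.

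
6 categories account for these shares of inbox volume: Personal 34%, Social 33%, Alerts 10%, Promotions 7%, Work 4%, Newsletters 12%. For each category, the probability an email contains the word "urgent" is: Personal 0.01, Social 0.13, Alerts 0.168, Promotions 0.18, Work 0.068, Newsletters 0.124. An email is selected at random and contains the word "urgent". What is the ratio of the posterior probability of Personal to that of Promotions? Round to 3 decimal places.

0.270

By Bayes' rule, posterior ∝ prior × likelihood:
  Personal: 0.34 × 0.01 = 0.0034
  Social: 0.33 × 0.13 = 0.0429
  Alerts: 0.1 × 0.168 = 0.0168
  Promotions: 0.07 × 0.18 = 0.0126
  Work: 0.04 × 0.068 = 0.00272
  Newsletters: 0.12 × 0.124 = 0.01488
Total = 0.0933.
The ratio is 0.0034 / 0.0126 (the normalizer cancels) = 0.270.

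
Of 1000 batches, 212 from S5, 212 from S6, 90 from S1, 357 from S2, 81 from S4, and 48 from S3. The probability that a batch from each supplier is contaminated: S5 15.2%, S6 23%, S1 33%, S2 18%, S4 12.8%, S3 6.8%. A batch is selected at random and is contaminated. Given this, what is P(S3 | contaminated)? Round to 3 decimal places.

Compute prior × likelihood for every hypothesis:
  S5: 0.212 × 0.152 = 0.032224
  S6: 0.212 × 0.23 = 0.04876
  S1: 0.09 × 0.33 = 0.0297
  S2: 0.357 × 0.18 = 0.06426
  S4: 0.081 × 0.128 = 0.010368
  S3: 0.048 × 0.068 = 0.003264
Sum = 0.188576.
P(S3 | evidence) = 0.003264 / 0.188576 ≈ 0.017.

0.017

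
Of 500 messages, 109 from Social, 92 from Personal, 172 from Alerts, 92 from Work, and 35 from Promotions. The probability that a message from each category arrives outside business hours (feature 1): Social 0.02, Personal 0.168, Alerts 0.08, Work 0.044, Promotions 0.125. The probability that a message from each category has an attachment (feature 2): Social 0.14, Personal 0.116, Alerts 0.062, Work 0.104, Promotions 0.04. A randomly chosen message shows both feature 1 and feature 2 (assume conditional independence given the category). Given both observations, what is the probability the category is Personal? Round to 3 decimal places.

Unnormalized posteriors (prior × likelihood):
  Social: 0.218 × 0.02 × 0.14 = 0.0006104
  Personal: 0.184 × 0.168 × 0.116 = 0.003585792
  Alerts: 0.344 × 0.08 × 0.062 = 0.00170624
  Work: 0.184 × 0.044 × 0.104 = 0.000841984
  Promotions: 0.07 × 0.125 × 0.04 = 0.00035
Sum = 0.007094416.
P(Personal | evidence) = 0.003585792 / 0.007094416 ≈ 0.505.

0.505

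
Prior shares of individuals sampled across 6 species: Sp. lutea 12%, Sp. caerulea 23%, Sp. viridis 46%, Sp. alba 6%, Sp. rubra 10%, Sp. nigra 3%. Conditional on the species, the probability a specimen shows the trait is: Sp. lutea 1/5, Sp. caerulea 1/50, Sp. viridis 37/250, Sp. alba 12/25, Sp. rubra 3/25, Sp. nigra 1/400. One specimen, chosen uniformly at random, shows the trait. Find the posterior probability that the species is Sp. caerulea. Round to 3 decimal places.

By Bayes' rule, posterior ∝ prior × likelihood:
  Sp. lutea: 0.12 × 0.2 = 0.024
  Sp. caerulea: 0.23 × 0.02 = 0.0046
  Sp. viridis: 0.46 × 0.148 = 0.06808
  Sp. alba: 0.06 × 0.48 = 0.0288
  Sp. rubra: 0.1 × 0.12 = 0.012
  Sp. nigra: 0.03 × 0.0025 = 0.000075
Normalizing constant = 0.137555.
P(Sp. caerulea | evidence) = 0.0046 / 0.137555 ≈ 0.033.

0.033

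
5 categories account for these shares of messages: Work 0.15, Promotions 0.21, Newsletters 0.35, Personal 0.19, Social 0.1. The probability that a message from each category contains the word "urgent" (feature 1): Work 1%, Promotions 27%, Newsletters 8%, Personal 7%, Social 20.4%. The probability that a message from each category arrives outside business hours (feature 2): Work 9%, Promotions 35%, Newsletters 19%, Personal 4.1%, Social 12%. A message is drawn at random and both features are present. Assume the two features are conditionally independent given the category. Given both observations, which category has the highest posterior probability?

Unnormalized posteriors (prior × likelihood):
  Work: 0.15 × 0.01 × 0.09 = 0.000135
  Promotions: 0.21 × 0.27 × 0.35 = 0.019845
  Newsletters: 0.35 × 0.08 × 0.19 = 0.00532
  Personal: 0.19 × 0.07 × 0.041 = 0.0005453
  Social: 0.1 × 0.204 × 0.12 = 0.002448
Sum = 0.0282933.
Largest term belongs to Promotions, so Promotions is most probable.

Promotions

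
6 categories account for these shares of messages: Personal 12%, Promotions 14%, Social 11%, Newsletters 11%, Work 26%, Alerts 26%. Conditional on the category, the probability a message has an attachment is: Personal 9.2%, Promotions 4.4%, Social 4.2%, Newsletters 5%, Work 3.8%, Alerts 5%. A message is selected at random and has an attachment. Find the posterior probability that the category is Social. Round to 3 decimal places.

Prior × likelihood for each hypothesis:
  Personal: 0.12 × 0.092 = 0.01104
  Promotions: 0.14 × 0.044 = 0.00616
  Social: 0.11 × 0.042 = 0.00462
  Newsletters: 0.11 × 0.05 = 0.0055
  Work: 0.26 × 0.038 = 0.00988
  Alerts: 0.26 × 0.05 = 0.013
Total = 0.0502.
P(Social | evidence) = 0.00462 / 0.0502 ≈ 0.092.

0.092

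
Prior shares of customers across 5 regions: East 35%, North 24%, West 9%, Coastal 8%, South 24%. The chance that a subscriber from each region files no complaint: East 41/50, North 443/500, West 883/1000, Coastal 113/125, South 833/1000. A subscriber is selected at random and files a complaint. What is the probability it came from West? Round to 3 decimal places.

0.071

Taking complements, P(complaint | each) = East 0.18, North 0.114, West 0.117, Coastal 0.096, South 0.167.
By Bayes' rule, posterior ∝ prior × likelihood:
  East: 0.35 × 0.18 = 0.063
  North: 0.24 × 0.114 = 0.02736
  West: 0.09 × 0.117 = 0.01053
  Coastal: 0.08 × 0.096 = 0.00768
  South: 0.24 × 0.167 = 0.04008
Normalizing constant = 0.14865.
P(West | evidence) = 0.01053 / 0.14865 ≈ 0.071.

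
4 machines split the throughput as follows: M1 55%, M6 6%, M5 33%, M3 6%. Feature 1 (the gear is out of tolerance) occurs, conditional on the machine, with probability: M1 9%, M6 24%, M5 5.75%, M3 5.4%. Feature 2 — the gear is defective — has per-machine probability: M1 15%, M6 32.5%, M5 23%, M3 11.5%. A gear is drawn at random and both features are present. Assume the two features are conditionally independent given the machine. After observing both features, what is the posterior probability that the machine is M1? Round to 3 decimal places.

0.441

Compute prior × likelihood for every hypothesis:
  M1: 0.55 × 0.09 × 0.15 = 0.007425
  M6: 0.06 × 0.24 × 0.325 = 0.00468
  M5: 0.33 × 0.0575 × 0.23 = 0.00436425
  M3: 0.06 × 0.054 × 0.115 = 0.0003726
Total = 0.01684185.
P(M1 | evidence) = 0.007425 / 0.01684185 ≈ 0.441.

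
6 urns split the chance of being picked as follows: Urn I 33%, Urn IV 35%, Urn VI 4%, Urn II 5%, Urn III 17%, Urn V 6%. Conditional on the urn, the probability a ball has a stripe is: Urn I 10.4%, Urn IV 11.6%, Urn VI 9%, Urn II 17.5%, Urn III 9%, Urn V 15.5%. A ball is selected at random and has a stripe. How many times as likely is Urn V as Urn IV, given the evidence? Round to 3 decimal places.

Unnormalized posteriors (prior × likelihood):
  Urn I: 0.33 × 0.104 = 0.03432
  Urn IV: 0.35 × 0.116 = 0.0406
  Urn VI: 0.04 × 0.09 = 0.0036
  Urn II: 0.05 × 0.175 = 0.00875
  Urn III: 0.17 × 0.09 = 0.0153
  Urn V: 0.06 × 0.155 = 0.0093
Normalizing constant = 0.11187.
The ratio is 0.0093 / 0.0406 (the normalizer cancels) = 0.229.

0.229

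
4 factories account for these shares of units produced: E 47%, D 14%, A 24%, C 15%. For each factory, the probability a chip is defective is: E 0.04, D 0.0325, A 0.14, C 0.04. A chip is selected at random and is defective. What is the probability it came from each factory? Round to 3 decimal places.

E 0.299, D 0.072, A 0.534, C 0.095

Compute prior × likelihood for every hypothesis:
  E: 0.47 × 0.04 = 0.0188
  D: 0.14 × 0.0325 = 0.00455
  A: 0.24 × 0.14 = 0.0336
  C: 0.15 × 0.04 = 0.006
Total = 0.06295.
P(E | defective) = 0.0188/0.06295 ≈ 0.299
P(D | defective) = 0.00455/0.06295 ≈ 0.072
P(A | defective) = 0.0336/0.06295 ≈ 0.534
P(C | defective) = 0.006/0.06295 ≈ 0.095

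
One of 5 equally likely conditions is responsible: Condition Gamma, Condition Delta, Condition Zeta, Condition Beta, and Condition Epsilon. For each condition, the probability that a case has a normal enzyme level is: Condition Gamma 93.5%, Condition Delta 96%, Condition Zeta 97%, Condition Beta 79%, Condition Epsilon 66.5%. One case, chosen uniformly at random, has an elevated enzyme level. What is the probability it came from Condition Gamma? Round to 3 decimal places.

Taking complements, P(elevated | each) = Condition Gamma 0.065, Condition Delta 0.04, Condition Zeta 0.03, Condition Beta 0.21, Condition Epsilon 0.335.
Since the prior is uniform, the posterior is proportional to the likelihood:
  Condition Gamma: 0.065
  Condition Delta: 0.04
  Condition Zeta: 0.03
  Condition Beta: 0.21
  Condition Epsilon: 0.335
Total = 0.68.
P(Condition Gamma | evidence) = 0.065 / 0.68 ≈ 0.096.

0.096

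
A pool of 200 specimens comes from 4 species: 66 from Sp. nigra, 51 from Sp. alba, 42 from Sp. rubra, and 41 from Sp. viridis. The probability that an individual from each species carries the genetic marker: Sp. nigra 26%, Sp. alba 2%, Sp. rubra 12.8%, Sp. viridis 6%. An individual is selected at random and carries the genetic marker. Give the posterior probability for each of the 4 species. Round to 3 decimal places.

Compute prior × likelihood for every hypothesis:
  Sp. nigra: 0.33 × 0.26 = 0.0858
  Sp. alba: 0.255 × 0.02 = 0.0051
  Sp. rubra: 0.21 × 0.128 = 0.02688
  Sp. viridis: 0.205 × 0.06 = 0.0123
Total = 0.13008.
P(Sp. nigra | marker) = 0.0858/0.13008 ≈ 0.660
P(Sp. alba | marker) = 0.0051/0.13008 ≈ 0.039
P(Sp. rubra | marker) = 0.02688/0.13008 ≈ 0.207
P(Sp. viridis | marker) = 0.0123/0.13008 ≈ 0.095

Sp. nigra 0.660, Sp. alba 0.039, Sp. rubra 0.207, Sp. viridis 0.095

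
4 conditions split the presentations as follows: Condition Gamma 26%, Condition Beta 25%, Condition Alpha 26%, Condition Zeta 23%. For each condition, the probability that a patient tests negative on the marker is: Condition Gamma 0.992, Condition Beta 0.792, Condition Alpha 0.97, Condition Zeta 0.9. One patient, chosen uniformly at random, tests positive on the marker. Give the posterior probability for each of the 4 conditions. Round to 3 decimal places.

Taking complements, P(marker-positive | each) = Condition Gamma 0.008, Condition Beta 0.208, Condition Alpha 0.03, Condition Zeta 0.1.
Unnormalized posteriors (prior × likelihood):
  Condition Gamma: 0.26 × 0.008 = 0.00208
  Condition Beta: 0.25 × 0.208 = 0.052
  Condition Alpha: 0.26 × 0.03 = 0.0078
  Condition Zeta: 0.23 × 0.1 = 0.023
Sum = 0.08488.
P(Condition Gamma | marker-positive) = 0.00208/0.08488 ≈ 0.025
P(Condition Beta | marker-positive) = 0.052/0.08488 ≈ 0.613
P(Condition Alpha | marker-positive) = 0.0078/0.08488 ≈ 0.092
P(Condition Zeta | marker-positive) = 0.023/0.08488 ≈ 0.271

Condition Gamma 0.025, Condition Beta 0.613, Condition Alpha 0.092, Condition Zeta 0.271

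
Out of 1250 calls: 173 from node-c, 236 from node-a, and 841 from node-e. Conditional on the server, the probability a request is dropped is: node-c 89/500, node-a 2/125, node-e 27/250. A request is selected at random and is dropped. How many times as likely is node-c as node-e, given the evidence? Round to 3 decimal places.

0.339

By Bayes' rule, posterior ∝ prior × likelihood:
  node-c: 0.1384 × 0.178 = 0.0246352
  node-a: 0.1888 × 0.016 = 0.0030208
  node-e: 0.6728 × 0.108 = 0.0726624
Total = 0.1003184.
The ratio is 0.0246352 / 0.0726624 (the normalizer cancels) = 0.339.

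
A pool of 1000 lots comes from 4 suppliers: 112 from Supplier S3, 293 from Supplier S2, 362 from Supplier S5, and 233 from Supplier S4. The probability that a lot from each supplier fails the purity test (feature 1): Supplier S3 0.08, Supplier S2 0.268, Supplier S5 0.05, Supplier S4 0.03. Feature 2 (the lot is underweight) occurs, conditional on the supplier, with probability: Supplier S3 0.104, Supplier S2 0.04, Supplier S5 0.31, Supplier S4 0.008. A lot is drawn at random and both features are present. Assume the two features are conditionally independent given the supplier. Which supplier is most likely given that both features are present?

Supplier S5

Prior × likelihood for each hypothesis:
  Supplier S3: 0.112 × 0.08 × 0.104 = 0.00093184
  Supplier S2: 0.293 × 0.268 × 0.04 = 0.00314096
  Supplier S5: 0.362 × 0.05 × 0.31 = 0.005611
  Supplier S4: 0.233 × 0.03 × 0.008 = 0.00005592
Sum = 0.00973972.
Largest term belongs to Supplier S5, so Supplier S5 is most probable.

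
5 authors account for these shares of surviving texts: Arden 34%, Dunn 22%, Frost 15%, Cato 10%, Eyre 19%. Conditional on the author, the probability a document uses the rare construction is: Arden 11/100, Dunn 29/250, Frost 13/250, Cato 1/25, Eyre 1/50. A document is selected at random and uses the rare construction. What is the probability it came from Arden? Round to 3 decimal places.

Prior × likelihood for each hypothesis:
  Arden: 0.34 × 0.11 = 0.0374
  Dunn: 0.22 × 0.116 = 0.02552
  Frost: 0.15 × 0.052 = 0.0078
  Cato: 0.1 × 0.04 = 0.004
  Eyre: 0.19 × 0.02 = 0.0038
Total = 0.07852.
P(Arden | evidence) = 0.0374 / 0.07852 ≈ 0.476.

0.476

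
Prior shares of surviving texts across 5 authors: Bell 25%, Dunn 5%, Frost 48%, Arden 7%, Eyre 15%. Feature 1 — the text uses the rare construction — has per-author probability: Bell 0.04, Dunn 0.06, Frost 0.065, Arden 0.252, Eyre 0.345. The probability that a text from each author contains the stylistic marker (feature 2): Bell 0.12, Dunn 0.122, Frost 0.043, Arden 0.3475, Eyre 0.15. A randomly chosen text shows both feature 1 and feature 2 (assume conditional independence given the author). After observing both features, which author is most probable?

Unnormalized posteriors (prior × likelihood):
  Bell: 0.25 × 0.04 × 0.12 = 0.0012
  Dunn: 0.05 × 0.06 × 0.122 = 0.000366
  Frost: 0.48 × 0.065 × 0.043 = 0.0013416
  Arden: 0.07 × 0.252 × 0.3475 = 0.0061299
  Eyre: 0.15 × 0.345 × 0.15 = 0.0077625
Normalizing constant = 0.0168.
Largest term belongs to Eyre, so Eyre is most probable.

Eyre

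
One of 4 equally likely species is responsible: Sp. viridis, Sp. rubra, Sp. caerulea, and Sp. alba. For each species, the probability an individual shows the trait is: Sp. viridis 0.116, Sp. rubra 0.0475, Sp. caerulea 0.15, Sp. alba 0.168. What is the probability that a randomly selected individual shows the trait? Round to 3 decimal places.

With a uniform prior (1/4 each), posterior ∝ likelihood:
  Sp. viridis: 0.116
  Sp. rubra: 0.0475
  Sp. caerulea: 0.15
  Sp. alba: 0.168
P(trait) = (1/4) × (0.116 + 0.0475 + 0.15 + 0.168) = 0.4815/4 ≈ 0.120.

0.120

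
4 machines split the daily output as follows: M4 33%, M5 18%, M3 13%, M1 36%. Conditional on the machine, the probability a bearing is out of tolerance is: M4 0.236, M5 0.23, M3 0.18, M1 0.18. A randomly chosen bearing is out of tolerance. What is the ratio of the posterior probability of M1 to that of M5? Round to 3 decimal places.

Prior × likelihood for each hypothesis:
  M4: 0.33 × 0.236 = 0.07788
  M5: 0.18 × 0.23 = 0.0414
  M3: 0.13 × 0.18 = 0.0234
  M1: 0.36 × 0.18 = 0.0648
Sum = 0.20748.
The ratio is 0.0648 / 0.0414 (the normalizer cancels) = 1.565.

1.565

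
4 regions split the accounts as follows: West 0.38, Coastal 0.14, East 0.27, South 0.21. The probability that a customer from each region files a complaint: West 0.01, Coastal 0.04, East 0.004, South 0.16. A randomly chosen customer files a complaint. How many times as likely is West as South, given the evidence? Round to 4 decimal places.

By Bayes' rule, posterior ∝ prior × likelihood:
  West: 0.38 × 0.01 = 0.0038
  Coastal: 0.14 × 0.04 = 0.0056
  East: 0.27 × 0.004 = 0.00108
  South: 0.21 × 0.16 = 0.0336
Total = 0.04408.
The ratio is 0.0038 / 0.0336 (the normalizer cancels) = 0.1131.

0.1131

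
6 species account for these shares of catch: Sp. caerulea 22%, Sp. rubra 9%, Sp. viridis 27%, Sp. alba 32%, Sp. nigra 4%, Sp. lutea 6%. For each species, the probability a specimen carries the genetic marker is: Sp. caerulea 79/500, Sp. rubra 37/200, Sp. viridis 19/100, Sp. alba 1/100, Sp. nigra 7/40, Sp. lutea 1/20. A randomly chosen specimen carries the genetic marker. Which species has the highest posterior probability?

Sp. viridis

Prior × likelihood for each hypothesis:
  Sp. caerulea: 0.22 × 0.158 = 0.03476
  Sp. rubra: 0.09 × 0.185 = 0.01665
  Sp. viridis: 0.27 × 0.19 = 0.0513
  Sp. alba: 0.32 × 0.01 = 0.0032
  Sp. nigra: 0.04 × 0.175 = 0.007
  Sp. lutea: 0.06 × 0.05 = 0.003
Normalizing constant = 0.11591.
Largest term belongs to Sp. viridis, so Sp. viridis is most probable.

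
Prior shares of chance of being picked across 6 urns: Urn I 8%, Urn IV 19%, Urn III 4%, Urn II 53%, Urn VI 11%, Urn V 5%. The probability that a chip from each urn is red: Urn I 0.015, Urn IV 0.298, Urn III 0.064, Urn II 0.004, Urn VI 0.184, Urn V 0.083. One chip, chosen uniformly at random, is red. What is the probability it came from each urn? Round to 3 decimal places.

Unnormalized posteriors (prior × likelihood):
  Urn I: 0.08 × 0.015 = 0.0012
  Urn IV: 0.19 × 0.298 = 0.05662
  Urn III: 0.04 × 0.064 = 0.00256
  Urn II: 0.53 × 0.004 = 0.00212
  Urn VI: 0.11 × 0.184 = 0.02024
  Urn V: 0.05 × 0.083 = 0.00415
Total = 0.08689.
P(Urn I | red) = 0.0012/0.08689 ≈ 0.014
P(Urn IV | red) = 0.05662/0.08689 ≈ 0.652
P(Urn III | red) = 0.00256/0.08689 ≈ 0.029
P(Urn II | red) = 0.00212/0.08689 ≈ 0.024
P(Urn VI | red) = 0.02024/0.08689 ≈ 0.233
P(Urn V | red) = 0.00415/0.08689 ≈ 0.048
(Check: 0.014+0.652+0.029+0.024+0.233+0.048 = 1.000.)

Urn I 0.014, Urn IV 0.652, Urn III 0.029, Urn II 0.024, Urn VI 0.233, Urn V 0.048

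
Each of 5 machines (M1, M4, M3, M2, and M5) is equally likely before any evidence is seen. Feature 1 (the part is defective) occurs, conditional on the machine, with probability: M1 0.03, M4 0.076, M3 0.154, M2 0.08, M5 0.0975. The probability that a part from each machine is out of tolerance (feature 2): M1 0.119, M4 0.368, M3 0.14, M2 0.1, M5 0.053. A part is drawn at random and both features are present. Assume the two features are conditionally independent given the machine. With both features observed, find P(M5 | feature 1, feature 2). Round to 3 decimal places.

Since the prior is uniform, the posterior is proportional to the likelihood:
  M1: 0.03 × 0.119 = 0.00357
  M4: 0.076 × 0.368 = 0.027968
  M3: 0.154 × 0.14 = 0.02156
  M2: 0.08 × 0.1 = 0.008
  M5: 0.0975 × 0.053 = 0.0051675
Total = 0.0662655.
P(M5 | evidence) = 0.0051675 / 0.0662655 ≈ 0.078.

0.078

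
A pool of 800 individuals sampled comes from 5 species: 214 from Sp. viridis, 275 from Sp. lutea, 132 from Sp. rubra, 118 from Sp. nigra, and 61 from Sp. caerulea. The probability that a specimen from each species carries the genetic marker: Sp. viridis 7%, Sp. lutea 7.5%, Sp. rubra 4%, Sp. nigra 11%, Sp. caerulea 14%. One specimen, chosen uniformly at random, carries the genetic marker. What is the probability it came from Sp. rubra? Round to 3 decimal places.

Prior × likelihood for each hypothesis:
  Sp. viridis: 0.2675 × 0.07 = 0.018725
  Sp. lutea: 0.34375 × 0.075 = 0.02578125
  Sp. rubra: 0.165 × 0.04 = 0.0066
  Sp. nigra: 0.1475 × 0.11 = 0.016225
  Sp. caerulea: 0.07625 × 0.14 = 0.010675
Total = 0.07800625.
P(Sp. rubra | evidence) = 0.0066 / 0.07800625 ≈ 0.085.

0.085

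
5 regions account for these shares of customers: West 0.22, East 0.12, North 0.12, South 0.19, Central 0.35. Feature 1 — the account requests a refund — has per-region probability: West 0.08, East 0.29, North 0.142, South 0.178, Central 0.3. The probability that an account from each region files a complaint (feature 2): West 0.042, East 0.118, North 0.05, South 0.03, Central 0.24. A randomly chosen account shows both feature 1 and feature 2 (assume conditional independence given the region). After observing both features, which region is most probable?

Unnormalized posteriors (prior × likelihood):
  West: 0.22 × 0.08 × 0.042 = 0.0007392
  East: 0.12 × 0.29 × 0.118 = 0.0041064
  North: 0.12 × 0.142 × 0.05 = 0.000852
  South: 0.19 × 0.178 × 0.03 = 0.0010146
  Central: 0.35 × 0.3 × 0.24 = 0.0252
Total = 0.0319122.
Largest term belongs to Central, so Central is most probable.

Central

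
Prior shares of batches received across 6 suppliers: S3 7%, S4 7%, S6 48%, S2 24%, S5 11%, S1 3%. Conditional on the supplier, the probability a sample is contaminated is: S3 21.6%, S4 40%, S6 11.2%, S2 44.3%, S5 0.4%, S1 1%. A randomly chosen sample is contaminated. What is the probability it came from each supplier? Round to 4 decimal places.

Unnormalized posteriors (prior × likelihood):
  S3: 0.07 × 0.216 = 0.01512
  S4: 0.07 × 0.4 = 0.028
  S6: 0.48 × 0.112 = 0.05376
  S2: 0.24 × 0.443 = 0.10632
  S5: 0.11 × 0.004 = 0.00044
  S1: 0.03 × 0.01 = 0.0003
Normalizing constant = 0.20394.
P(S3 | contaminated) = 0.01512/0.20394 ≈ 0.0741
P(S4 | contaminated) = 0.028/0.20394 ≈ 0.1373
P(S6 | contaminated) = 0.05376/0.20394 ≈ 0.2636
P(S2 | contaminated) = 0.10632/0.20394 ≈ 0.5213
P(S5 | contaminated) = 0.00044/0.20394 ≈ 0.0022
P(S1 | contaminated) = 0.0003/0.20394 ≈ 0.0015

S3 0.0741, S4 0.1373, S6 0.2636, S2 0.5213, S5 0.0022, S1 0.0015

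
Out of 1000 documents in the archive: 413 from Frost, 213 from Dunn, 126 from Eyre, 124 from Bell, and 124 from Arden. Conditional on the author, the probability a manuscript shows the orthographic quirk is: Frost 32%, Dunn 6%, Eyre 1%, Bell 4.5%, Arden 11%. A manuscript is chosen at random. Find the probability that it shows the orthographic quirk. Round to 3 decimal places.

0.165

Unnormalized posteriors (prior × likelihood):
  Frost: 0.413 × 0.32 = 0.13216
  Dunn: 0.213 × 0.06 = 0.01278
  Eyre: 0.126 × 0.01 = 0.00126
  Bell: 0.124 × 0.045 = 0.00558
  Arden: 0.124 × 0.11 = 0.01364
P(quirk) = 0.13216 + 0.01278 + 0.00126 + 0.00558 + 0.01364 = 0.16542 → 0.165.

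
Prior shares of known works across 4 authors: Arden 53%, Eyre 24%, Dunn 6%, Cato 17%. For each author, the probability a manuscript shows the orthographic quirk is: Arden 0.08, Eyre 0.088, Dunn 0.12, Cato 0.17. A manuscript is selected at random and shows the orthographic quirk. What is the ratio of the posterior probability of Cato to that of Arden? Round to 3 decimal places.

Compute prior × likelihood for every hypothesis:
  Arden: 0.53 × 0.08 = 0.0424
  Eyre: 0.24 × 0.088 = 0.02112
  Dunn: 0.06 × 0.12 = 0.0072
  Cato: 0.17 × 0.17 = 0.0289
Sum = 0.09962.
The ratio is 0.0289 / 0.0424 (the normalizer cancels) = 0.682.

0.682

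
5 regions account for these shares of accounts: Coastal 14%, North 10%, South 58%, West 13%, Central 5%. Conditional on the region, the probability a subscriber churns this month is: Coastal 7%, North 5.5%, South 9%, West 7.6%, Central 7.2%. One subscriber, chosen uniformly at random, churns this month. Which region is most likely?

South

Compute prior × likelihood for every hypothesis:
  Coastal: 0.14 × 0.07 = 0.0098
  North: 0.1 × 0.055 = 0.0055
  South: 0.58 × 0.09 = 0.0522
  West: 0.13 × 0.076 = 0.00988
  Central: 0.05 × 0.072 = 0.0036
Total = 0.08098.
Largest term belongs to South, so South is most probable.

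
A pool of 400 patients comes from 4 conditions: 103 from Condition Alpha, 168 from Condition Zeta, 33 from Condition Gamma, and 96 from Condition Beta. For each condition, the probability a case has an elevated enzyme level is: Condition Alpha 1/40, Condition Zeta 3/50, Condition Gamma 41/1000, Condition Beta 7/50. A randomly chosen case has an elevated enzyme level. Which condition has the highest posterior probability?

Condition Beta

Compute prior × likelihood for every hypothesis:
  Condition Alpha: 0.2575 × 0.025 = 0.0064375
  Condition Zeta: 0.42 × 0.06 = 0.0252
  Condition Gamma: 0.0825 × 0.041 = 0.0033825
  Condition Beta: 0.24 × 0.14 = 0.0336
Normalizing constant = 0.06862.
Largest term belongs to Condition Beta, so Condition Beta is most probable.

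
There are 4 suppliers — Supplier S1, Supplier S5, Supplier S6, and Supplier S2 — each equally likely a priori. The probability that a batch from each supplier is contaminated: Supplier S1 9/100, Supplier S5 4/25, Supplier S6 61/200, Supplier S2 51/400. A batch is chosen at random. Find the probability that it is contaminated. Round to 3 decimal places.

0.171

Since the prior is uniform, the posterior is proportional to the likelihood:
  Supplier S1: 0.09
  Supplier S5: 0.16
  Supplier S6: 0.305
  Supplier S2: 0.1275
P(contaminated) = (1/4) × (0.09 + 0.16 + 0.305 + 0.1275) = 0.6825/4 ≈ 0.171.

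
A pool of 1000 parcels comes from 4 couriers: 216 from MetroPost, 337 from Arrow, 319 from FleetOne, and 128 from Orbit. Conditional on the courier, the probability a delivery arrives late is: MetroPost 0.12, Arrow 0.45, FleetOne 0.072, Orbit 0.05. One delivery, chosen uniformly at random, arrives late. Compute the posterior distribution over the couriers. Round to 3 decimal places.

Unnormalized posteriors (prior × likelihood):
  MetroPost: 0.216 × 0.12 = 0.02592
  Arrow: 0.337 × 0.45 = 0.15165
  FleetOne: 0.319 × 0.072 = 0.022968
  Orbit: 0.128 × 0.05 = 0.0064
Normalizing constant = 0.206938.
P(MetroPost | late) = 0.02592/0.206938 ≈ 0.125
P(Arrow | late) = 0.15165/0.206938 ≈ 0.733
P(FleetOne | late) = 0.022968/0.206938 ≈ 0.111
P(Orbit | late) = 0.0064/0.206938 ≈ 0.031
(Check: 0.125+0.733+0.111+0.031 = 1.000.)

MetroPost 0.125, Arrow 0.733, FleetOne 0.111, Orbit 0.031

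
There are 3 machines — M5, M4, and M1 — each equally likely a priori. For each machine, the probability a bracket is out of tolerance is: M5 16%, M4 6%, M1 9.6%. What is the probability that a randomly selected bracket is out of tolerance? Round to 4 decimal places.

0.1053

With a uniform prior (1/3 each), posterior ∝ likelihood:
  M5: 0.16
  M4: 0.06
  M1: 0.096
P(oversize) = (1/3) × (0.16 + 0.06 + 0.096) = 0.316/3 ≈ 0.1053.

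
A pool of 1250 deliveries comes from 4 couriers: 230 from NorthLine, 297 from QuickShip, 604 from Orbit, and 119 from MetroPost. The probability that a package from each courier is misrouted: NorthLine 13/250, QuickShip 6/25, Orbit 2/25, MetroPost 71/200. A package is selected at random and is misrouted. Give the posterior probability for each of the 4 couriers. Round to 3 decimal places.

NorthLine 0.069, QuickShip 0.410, Orbit 0.278, MetroPost 0.243

By Bayes' rule, posterior ∝ prior × likelihood:
  NorthLine: 0.184 × 0.052 = 0.009568
  QuickShip: 0.2376 × 0.24 = 0.057024
  Orbit: 0.4832 × 0.08 = 0.038656
  MetroPost: 0.0952 × 0.355 = 0.033796
Normalizing constant = 0.139044.
P(NorthLine | misrouted) = 0.009568/0.139044 ≈ 0.069
P(QuickShip | misrouted) = 0.057024/0.139044 ≈ 0.410
P(Orbit | misrouted) = 0.038656/0.139044 ≈ 0.278
P(MetroPost | misrouted) = 0.033796/0.139044 ≈ 0.243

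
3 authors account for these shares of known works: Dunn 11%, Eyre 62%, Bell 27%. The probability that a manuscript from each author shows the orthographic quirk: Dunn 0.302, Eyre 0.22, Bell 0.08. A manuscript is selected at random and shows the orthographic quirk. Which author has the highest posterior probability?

Eyre

Prior × likelihood for each hypothesis:
  Dunn: 0.11 × 0.302 = 0.03322
  Eyre: 0.62 × 0.22 = 0.1364
  Bell: 0.27 × 0.08 = 0.0216
Normalizing constant = 0.19122.
Largest term belongs to Eyre, so Eyre is most probable.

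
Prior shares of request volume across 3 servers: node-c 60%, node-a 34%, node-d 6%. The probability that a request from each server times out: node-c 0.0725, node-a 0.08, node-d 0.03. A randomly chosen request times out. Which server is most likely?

node-c

By Bayes' rule, posterior ∝ prior × likelihood:
  node-c: 0.6 × 0.0725 = 0.0435
  node-a: 0.34 × 0.08 = 0.0272
  node-d: 0.06 × 0.03 = 0.0018
Total = 0.0725.
Largest term belongs to node-c, so node-c is most probable.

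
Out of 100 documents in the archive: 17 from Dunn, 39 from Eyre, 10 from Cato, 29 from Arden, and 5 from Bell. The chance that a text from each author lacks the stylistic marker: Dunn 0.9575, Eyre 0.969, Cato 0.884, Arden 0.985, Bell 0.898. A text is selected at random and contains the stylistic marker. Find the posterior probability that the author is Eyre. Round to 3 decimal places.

0.300

Taking complements, P(marker | each) = Dunn 0.0425, Eyre 0.031, Cato 0.116, Arden 0.015, Bell 0.102.
Prior × likelihood for each hypothesis:
  Dunn: 0.17 × 0.0425 = 0.007225
  Eyre: 0.39 × 0.031 = 0.01209
  Cato: 0.1 × 0.116 = 0.0116
  Arden: 0.29 × 0.015 = 0.00435
  Bell: 0.05 × 0.102 = 0.0051
Normalizing constant = 0.040365.
P(Eyre | evidence) = 0.01209 / 0.040365 ≈ 0.300.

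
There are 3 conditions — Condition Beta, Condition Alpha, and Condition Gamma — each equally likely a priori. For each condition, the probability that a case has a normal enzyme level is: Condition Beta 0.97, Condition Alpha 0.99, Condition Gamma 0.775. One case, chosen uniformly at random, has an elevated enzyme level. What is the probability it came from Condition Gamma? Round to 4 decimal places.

Taking complements, P(elevated | each) = Condition Beta 0.03, Condition Alpha 0.01, Condition Gamma 0.225.
With a uniform prior (1/3 each), posterior ∝ likelihood:
  Condition Beta: 0.03
  Condition Alpha: 0.01
  Condition Gamma: 0.225
Total = 0.265.
P(Condition Gamma | evidence) = 0.225 / 0.265 ≈ 0.8491.

0.8491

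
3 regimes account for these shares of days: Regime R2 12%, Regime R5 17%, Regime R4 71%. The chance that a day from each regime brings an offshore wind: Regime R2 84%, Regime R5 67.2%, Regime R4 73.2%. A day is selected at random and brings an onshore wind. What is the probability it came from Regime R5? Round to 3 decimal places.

0.210

Taking complements, P(onshore | each) = Regime R2 0.16, Regime R5 0.328, Regime R4 0.268.
Unnormalized posteriors (prior × likelihood):
  Regime R2: 0.12 × 0.16 = 0.0192
  Regime R5: 0.17 × 0.328 = 0.05576
  Regime R4: 0.71 × 0.268 = 0.19028
Sum = 0.26524.
P(Regime R5 | evidence) = 0.05576 / 0.26524 ≈ 0.210.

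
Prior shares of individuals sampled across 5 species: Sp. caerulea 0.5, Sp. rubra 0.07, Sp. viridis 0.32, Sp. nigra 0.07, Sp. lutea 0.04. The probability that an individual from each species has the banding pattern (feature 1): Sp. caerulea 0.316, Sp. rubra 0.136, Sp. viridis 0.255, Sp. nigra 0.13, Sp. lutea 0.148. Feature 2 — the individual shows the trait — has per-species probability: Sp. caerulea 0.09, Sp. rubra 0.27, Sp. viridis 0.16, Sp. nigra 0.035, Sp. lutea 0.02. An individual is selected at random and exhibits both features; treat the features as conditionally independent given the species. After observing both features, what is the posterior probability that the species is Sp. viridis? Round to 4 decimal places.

0.4311

Compute prior × likelihood for every hypothesis:
  Sp. caerulea: 0.5 × 0.316 × 0.09 = 0.01422
  Sp. rubra: 0.07 × 0.136 × 0.27 = 0.0025704
  Sp. viridis: 0.32 × 0.255 × 0.16 = 0.013056
  Sp. nigra: 0.07 × 0.13 × 0.035 = 0.0003185
  Sp. lutea: 0.04 × 0.148 × 0.02 = 0.0001184
Sum = 0.0302833.
P(Sp. viridis | evidence) = 0.013056 / 0.0302833 ≈ 0.4311.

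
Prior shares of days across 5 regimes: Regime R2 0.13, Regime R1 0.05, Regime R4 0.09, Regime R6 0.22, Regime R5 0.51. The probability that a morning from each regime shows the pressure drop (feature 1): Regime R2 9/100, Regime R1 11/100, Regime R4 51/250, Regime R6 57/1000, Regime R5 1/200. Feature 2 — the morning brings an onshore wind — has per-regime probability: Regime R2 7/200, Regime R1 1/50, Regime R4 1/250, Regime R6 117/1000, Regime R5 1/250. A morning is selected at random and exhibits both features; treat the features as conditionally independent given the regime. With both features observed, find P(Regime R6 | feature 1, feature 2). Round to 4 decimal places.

Unnormalized posteriors (prior × likelihood):
  Regime R2: 0.13 × 0.09 × 0.035 = 0.0004095
  Regime R1: 0.05 × 0.11 × 0.02 = 0.00011
  Regime R4: 0.09 × 0.204 × 0.004 = 0.00007344
  Regime R6: 0.22 × 0.057 × 0.117 = 0.00146718
  Regime R5: 0.51 × 0.005 × 0.004 = 0.0000102
Normalizing constant = 0.00207032.
P(Regime R6 | evidence) = 0.00146718 / 0.00207032 ≈ 0.7087.

0.7087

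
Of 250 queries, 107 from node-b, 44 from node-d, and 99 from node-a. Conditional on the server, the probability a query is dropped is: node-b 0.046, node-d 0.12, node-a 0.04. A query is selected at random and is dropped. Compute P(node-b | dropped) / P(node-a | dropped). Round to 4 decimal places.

By Bayes' rule, posterior ∝ prior × likelihood:
  node-b: 0.428 × 0.046 = 0.019688
  node-d: 0.176 × 0.12 = 0.02112
  node-a: 0.396 × 0.04 = 0.01584
Total = 0.056648.
The ratio is 0.019688 / 0.01584 (the normalizer cancels) = 1.2429.

1.2429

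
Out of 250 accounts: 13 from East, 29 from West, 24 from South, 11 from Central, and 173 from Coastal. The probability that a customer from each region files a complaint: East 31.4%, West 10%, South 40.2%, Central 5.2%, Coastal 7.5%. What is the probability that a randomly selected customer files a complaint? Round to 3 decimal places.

0.121

By Bayes' rule, posterior ∝ prior × likelihood:
  East: 0.052 × 0.314 = 0.016328
  West: 0.116 × 0.1 = 0.0116
  South: 0.096 × 0.402 = 0.038592
  Central: 0.044 × 0.052 = 0.002288
  Coastal: 0.692 × 0.075 = 0.0519
P(complaint) = 0.016328 + 0.0116 + 0.038592 + 0.002288 + 0.0519 = 0.120708 → 0.121.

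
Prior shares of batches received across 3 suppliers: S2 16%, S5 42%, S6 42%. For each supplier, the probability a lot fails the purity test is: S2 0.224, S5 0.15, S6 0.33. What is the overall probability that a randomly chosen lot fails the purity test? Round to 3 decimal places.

Compute prior × likelihood for every hypothesis:
  S2: 0.16 × 0.224 = 0.03584
  S5: 0.42 × 0.15 = 0.063
  S6: 0.42 × 0.33 = 0.1386
P(off-spec) = 0.03584 + 0.063 + 0.1386 = 0.23744 → 0.237.

0.237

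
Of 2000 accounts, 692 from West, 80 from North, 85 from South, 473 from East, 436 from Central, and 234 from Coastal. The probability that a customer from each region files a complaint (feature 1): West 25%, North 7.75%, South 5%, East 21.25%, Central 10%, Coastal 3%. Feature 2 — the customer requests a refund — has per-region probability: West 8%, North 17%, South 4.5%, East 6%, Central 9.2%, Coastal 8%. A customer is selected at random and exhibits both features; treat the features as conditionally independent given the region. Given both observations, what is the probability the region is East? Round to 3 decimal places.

0.235

Unnormalized posteriors (prior × likelihood):
  West: 0.346 × 0.25 × 0.08 = 0.00692
  North: 0.04 × 0.0775 × 0.17 = 0.000527
  South: 0.0425 × 0.05 × 0.045 = 0.000095625
  East: 0.2365 × 0.2125 × 0.06 = 0.003015375
  Central: 0.218 × 0.1 × 0.092 = 0.0020056
  Coastal: 0.117 × 0.03 × 0.08 = 0.0002808
Total = 0.0128444.
P(East | evidence) = 0.003015375 / 0.0128444 ≈ 0.235.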